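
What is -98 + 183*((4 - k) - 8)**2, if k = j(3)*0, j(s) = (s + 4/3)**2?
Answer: 2830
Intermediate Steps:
j(s) = (4/3 + s)**2 (j(s) = (s + 4*(1/3))**2 = (s + 4/3)**2 = (4/3 + s)**2)
k = 0 (k = ((4 + 3*3)**2/9)*0 = ((4 + 9)**2/9)*0 = ((1/9)*13**2)*0 = ((1/9)*169)*0 = (169/9)*0 = 0)
-98 + 183*((4 - k) - 8)**2 = -98 + 183*((4 - 1*0) - 8)**2 = -98 + 183*((4 + 0) - 8)**2 = -98 + 183*(4 - 8)**2 = -98 + 183*(-4)**2 = -98 + 183*16 = -98 + 2928 = 2830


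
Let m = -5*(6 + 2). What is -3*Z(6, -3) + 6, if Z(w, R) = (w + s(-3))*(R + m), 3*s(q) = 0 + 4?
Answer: 952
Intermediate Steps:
m = -40 (m = -5*8 = -40)
s(q) = 4/3 (s(q) = (0 + 4)/3 = (1/3)*4 = 4/3)
Z(w, R) = (-40 + R)*(4/3 + w) (Z(w, R) = (w + 4/3)*(R - 40) = (4/3 + w)*(-40 + R) = (-40 + R)*(4/3 + w))
-3*Z(6, -3) + 6 = -3*(-160/3 - 40*6 + (4/3)*(-3) - 3*6) + 6 = -3*(-160/3 - 240 - 4 - 18) + 6 = -3*(-946/3) + 6 = 946 + 6 = 952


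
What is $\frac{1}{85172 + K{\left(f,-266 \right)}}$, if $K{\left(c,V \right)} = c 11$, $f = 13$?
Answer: $\frac{1}{85315} \approx 1.1721 \cdot 10^{-5}$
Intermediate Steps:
$K{\left(c,V \right)} = 11 c$
$\frac{1}{85172 + K{\left(f,-266 \right)}} = \frac{1}{85172 + 11 \cdot 13} = \frac{1}{85172 + 143} = \frac{1}{85315}$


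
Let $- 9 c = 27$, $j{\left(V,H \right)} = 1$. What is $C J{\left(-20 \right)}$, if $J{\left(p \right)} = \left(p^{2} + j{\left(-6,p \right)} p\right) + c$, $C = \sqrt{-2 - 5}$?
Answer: $377 i \sqrt{7} \approx 997.45 i$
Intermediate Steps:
$c = -3$ ($c = \left(- \frac{1}{9}\right) 27 = -3$)
$C = i \sqrt{7}$ ($C = \sqrt{-7} = i \sqrt{7} \approx 2.6458 i$)
$J{\left(p \right)} = -3 + p + p^{2}$ ($J{\left(p \right)} = \left(p^{2} + 1 p\right) - 3 = \left(p^{2} + p\right) - 3 = \left(p + p^{2}\right) - 3 = -3 + p + p^{2}$)
$C J{\left(-20 \right)} = i \sqrt{7} \left(-3 - 20 + \left(-20\right)^{2}\right) = i \sqrt{7} \left(-3 - 20 + 400\right) = i \sqrt{7} \cdot 377 = 377 i \sqrt{7}$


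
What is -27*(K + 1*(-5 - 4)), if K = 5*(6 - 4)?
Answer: -27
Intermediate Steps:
K = 10 (K = 5*2 = 10)
-27*(K + 1*(-5 - 4)) = -27*(10 + 1*(-5 - 4)) = -27*(10 + 1*(-9)) = -27*(10 - 9) = -27*1 = -27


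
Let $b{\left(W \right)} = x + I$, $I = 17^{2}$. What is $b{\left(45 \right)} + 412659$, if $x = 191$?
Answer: $413139$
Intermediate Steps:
$I = 289$
$b{\left(W \right)} = 480$ ($b{\left(W \right)} = 191 + 289 = 480$)
$b{\left(45 \right)} + 412659 = 480 + 412659 = 413139$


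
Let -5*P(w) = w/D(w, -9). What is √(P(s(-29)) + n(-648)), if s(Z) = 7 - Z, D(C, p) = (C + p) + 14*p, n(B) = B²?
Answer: 2*√317552455/55 ≈ 648.00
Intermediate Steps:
D(C, p) = C + 15*p
P(w) = -w/(5*(-135 + w)) (P(w) = -w/(5*(w + 15*(-9))) = -w/(5*(w - 135)) = -w/(5*(-135 + w)))
√(P(s(-29)) + n(-648)) = √(-(7 - 1*(-29))/(-675 + 5*(7 - 1*(-29))) + (-648)²) = √(-(7 + 29)/(-675 + 5*(7 + 29)) + 419904) = √(-1*36/(-675 + 5*36) + 419904) = √(-1*36/(-675 + 180) + 419904) = √(-1*36/(-495) + 419904) = √(-1*36*(-1/495) + 419904) = √(4/55 + 419904) = √(23094724/55) = 2*√317552455/55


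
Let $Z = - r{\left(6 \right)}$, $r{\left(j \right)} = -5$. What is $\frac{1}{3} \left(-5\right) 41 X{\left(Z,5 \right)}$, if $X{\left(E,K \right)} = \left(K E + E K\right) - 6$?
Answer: $- \frac{9020}{3} \approx -3006.7$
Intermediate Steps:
$Z = 5$ ($Z = \left(-1\right) \left(-5\right) = 5$)
$X{\left(E,K \right)} = -6 + 2 E K$ ($X{\left(E,K \right)} = \left(E K + E K\right) - 6 = 2 E K - 6 = -6 + 2 E K$)
$\frac{1}{3} \left(-5\right) 41 X{\left(Z,5 \right)} = \frac{1}{3} \left(-5\right) 41 \left(-6 + 2 \cdot 5 \cdot 5\right) = \frac{1}{3} \left(-5\right) 41 \left(-6 + 50\right) = \left(- \frac{5}{3}\right) 41 \cdot 44 = \left(- \frac{205}{3}\right) 44 = - \frac{9020}{3}$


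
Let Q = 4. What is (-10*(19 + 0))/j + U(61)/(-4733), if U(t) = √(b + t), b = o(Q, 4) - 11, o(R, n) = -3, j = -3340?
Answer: 19/334 - √47/4733 ≈ 0.055438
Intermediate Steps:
b = -14 (b = -3 - 11 = -14)
U(t) = √(-14 + t)
(-10*(19 + 0))/j + U(61)/(-4733) = -10*(19 + 0)/(-3340) + √(-14 + 61)/(-4733) = -10*19*(-1/3340) + √47*(-1/4733) = -190*(-1/3340) - √47/4733 = 19/334 - √47/4733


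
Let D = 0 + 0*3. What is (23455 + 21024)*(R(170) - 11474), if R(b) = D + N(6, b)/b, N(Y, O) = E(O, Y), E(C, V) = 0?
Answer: -510352046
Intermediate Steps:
N(Y, O) = 0
D = 0 (D = 0 + 0 = 0)
R(b) = 0 (R(b) = 0 + 0/b = 0 + 0 = 0)
(23455 + 21024)*(R(170) - 11474) = (23455 + 21024)*(0 - 11474) = 44479*(-11474) = -510352046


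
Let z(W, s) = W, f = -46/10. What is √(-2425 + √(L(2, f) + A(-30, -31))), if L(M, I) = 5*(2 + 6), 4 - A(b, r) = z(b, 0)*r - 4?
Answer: √(-2425 + 21*I*√2) ≈ 0.3015 + 49.245*I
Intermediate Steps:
f = -23/5 (f = -46*⅒ = -23/5 ≈ -4.6000)
A(b, r) = 8 - b*r (A(b, r) = 4 - (b*r - 4) = 4 - (-4 + b*r) = 4 + (4 - b*r) = 8 - b*r)
L(M, I) = 40 (L(M, I) = 5*8 = 40)
√(-2425 + √(L(2, f) + A(-30, -31))) = √(-2425 + √(40 + (8 - 1*(-30)*(-31)))) = √(-2425 + √(40 + (8 - 930))) = √(-2425 + √(40 - 922)) = √(-2425 + √(-882)) = √(-2425 + 21*I*√2)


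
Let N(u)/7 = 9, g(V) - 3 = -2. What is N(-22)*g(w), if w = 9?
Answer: 63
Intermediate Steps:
g(V) = 1 (g(V) = 3 - 2 = 1)
N(u) = 63 (N(u) = 7*9 = 63)
N(-22)*g(w) = 63*1 = 63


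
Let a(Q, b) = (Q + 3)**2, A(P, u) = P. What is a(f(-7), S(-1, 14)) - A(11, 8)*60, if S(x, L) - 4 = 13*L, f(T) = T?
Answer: -644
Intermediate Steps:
S(x, L) = 4 + 13*L
a(Q, b) = (3 + Q)**2
a(f(-7), S(-1, 14)) - A(11, 8)*60 = (3 - 7)**2 - 11*60 = (-4)**2 - 1*660 = 16 - 660 = -644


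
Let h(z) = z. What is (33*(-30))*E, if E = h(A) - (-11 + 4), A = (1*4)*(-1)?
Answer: -2970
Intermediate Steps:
A = -4 (A = 4*(-1) = -4)
E = 3 (E = -4 - (-11 + 4) = -4 - 1*(-7) = -4 + 7 = 3)
(33*(-30))*E = (33*(-30))*3 = -990*3 = -2970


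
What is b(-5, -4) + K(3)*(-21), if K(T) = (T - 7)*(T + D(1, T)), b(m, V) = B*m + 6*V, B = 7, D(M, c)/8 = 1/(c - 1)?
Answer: 529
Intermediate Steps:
D(M, c) = 8/(-1 + c) (D(M, c) = 8/(c - 1) = 8/(-1 + c))
b(m, V) = 6*V + 7*m (b(m, V) = 7*m + 6*V = 6*V + 7*m)
K(T) = (-7 + T)*(T + 8/(-1 + T)) (K(T) = (T - 7)*(T + 8/(-1 + T)) = (-7 + T)*(T + 8/(-1 + T)))
b(-5, -4) + K(3)*(-21) = (6*(-4) + 7*(-5)) + ((-56 + 8*3 + 3*(-1 + 3)*(-7 + 3))/(-1 + 3))*(-21) = (-24 - 35) + ((-56 + 24 + 3*2*(-4))/2)*(-21) = -59 + ((-56 + 24 - 24)/2)*(-21) = -59 + ((1/2)*(-56))*(-21) = -59 - 28*(-21) = -59 + 588 = 529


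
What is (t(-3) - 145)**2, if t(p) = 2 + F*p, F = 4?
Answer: 24025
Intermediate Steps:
t(p) = 2 + 4*p
(t(-3) - 145)**2 = ((2 + 4*(-3)) - 145)**2 = ((2 - 12) - 145)**2 = (-10 - 145)**2 = (-155)**2 = 24025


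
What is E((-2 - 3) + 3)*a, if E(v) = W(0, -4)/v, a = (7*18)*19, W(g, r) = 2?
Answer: -2394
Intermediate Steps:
a = 2394 (a = 126*19 = 2394)
E(v) = 2/v
E((-2 - 3) + 3)*a = (2/((-2 - 3) + 3))*2394 = (2/(-5 + 3))*2394 = (2/(-2))*2394 = (2*(-1/2))*2394 = -1*2394 = -2394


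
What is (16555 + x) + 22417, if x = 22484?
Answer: 61456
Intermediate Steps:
(16555 + x) + 22417 = (16555 + 22484) + 22417 = 39039 + 22417 = 61456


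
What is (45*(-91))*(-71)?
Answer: 290745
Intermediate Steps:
(45*(-91))*(-71) = -4095*(-71) = 290745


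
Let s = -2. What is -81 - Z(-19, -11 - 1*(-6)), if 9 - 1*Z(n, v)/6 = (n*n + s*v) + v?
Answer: 2061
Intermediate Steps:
Z(n, v) = 54 - 6*n**2 + 6*v (Z(n, v) = 54 - 6*((n*n - 2*v) + v) = 54 - 6*((n**2 - 2*v) + v) = 54 - 6*(n**2 - v) = 54 + (-6*n**2 + 6*v) = 54 - 6*n**2 + 6*v)
-81 - Z(-19, -11 - 1*(-6)) = -81 - (54 - 6*(-19)**2 + 6*(-11 - 1*(-6))) = -81 - (54 - 6*361 + 6*(-11 + 6)) = -81 - (54 - 2166 + 6*(-5)) = -81 - (54 - 2166 - 30) = -81 - 1*(-2142) = -81 + 2142 = 2061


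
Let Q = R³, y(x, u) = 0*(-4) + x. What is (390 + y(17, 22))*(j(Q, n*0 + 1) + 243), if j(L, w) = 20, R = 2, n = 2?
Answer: 107041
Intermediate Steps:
y(x, u) = x (y(x, u) = 0 + x = x)
Q = 8 (Q = 2³ = 8)
(390 + y(17, 22))*(j(Q, n*0 + 1) + 243) = (390 + 17)*(20 + 243) = 407*263 = 107041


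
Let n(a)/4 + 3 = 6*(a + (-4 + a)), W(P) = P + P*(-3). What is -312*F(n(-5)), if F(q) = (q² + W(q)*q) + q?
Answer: 37893024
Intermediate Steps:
W(P) = -2*P (W(P) = P - 3*P = -2*P)
n(a) = -108 + 48*a (n(a) = -12 + 4*(6*(a + (-4 + a))) = -12 + 4*(6*(-4 + 2*a)) = -12 + 4*(-24 + 12*a) = -12 + (-96 + 48*a) = -108 + 48*a)
F(q) = q - q² (F(q) = (q² + (-2*q)*q) + q = (q² - 2*q²) + q = -q² + q = q - q²)
-312*F(n(-5)) = -312*(-108 + 48*(-5))*(1 - (-108 + 48*(-5))) = -312*(-108 - 240)*(1 - (-108 - 240)) = -(-108576)*(1 - 1*(-348)) = -(-108576)*(1 + 348) = -(-108576)*349 = -312*(-121452) = 37893024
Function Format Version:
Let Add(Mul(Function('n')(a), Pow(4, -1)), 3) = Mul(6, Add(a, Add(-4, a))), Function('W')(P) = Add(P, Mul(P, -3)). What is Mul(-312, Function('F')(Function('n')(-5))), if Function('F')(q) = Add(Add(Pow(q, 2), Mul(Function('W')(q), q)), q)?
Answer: 37893024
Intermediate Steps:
Function('W')(P) = Mul(-2, P) (Function('W')(P) = Add(P, Mul(-3, P)) = Mul(-2, P))
Function('n')(a) = Add(-108, Mul(48, a)) (Function('n')(a) = Add(-12, Mul(4, Mul(6, Add(a, Add(-4, a))))) = Add(-12, Mul(4, Mul(6, Add(-4, Mul(2, a))))) = Add(-12, Mul(4, Add(-24, Mul(12, a)))) = Add(-12, Add(-96, Mul(48, a))) = Add(-108, Mul(48, a)))
Function('F')(q) = Add(q, Mul(-1, Pow(q, 2))) (Function('F')(q) = Add(Add(Pow(q, 2), Mul(Mul(-2, q), q)), q) = Add(Add(Pow(q, 2), Mul(-2, Pow(q, 2))), q) = Add(Mul(-1, Pow(q, 2)), q) = Add(q, Mul(-1, Pow(q, 2))))
Mul(-312, Function('F')(Function('n')(-5))) = Mul(-312, Mul(Add(-108, Mul(48, -5)), Add(1, Mul(-1, Add(-108, Mul(48, -5)))))) = Mul(-312, Mul(Add(-108, -240), Add(1, Mul(-1, Add(-108, -240))))) = Mul(-312, Mul(-348, Add(1, Mul(-1, -348)))) = Mul(-312, Mul(-348, Add(1, 348))) = Mul(-312, Mul(-348, 349)) = Mul(-312, -121452) = 37893024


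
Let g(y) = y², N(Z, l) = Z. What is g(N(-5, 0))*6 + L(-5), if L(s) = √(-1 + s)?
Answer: 150 + I*√6 ≈ 150.0 + 2.4495*I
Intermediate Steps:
g(N(-5, 0))*6 + L(-5) = (-5)²*6 + √(-1 - 5) = 25*6 + √(-6) = 150 + I*√6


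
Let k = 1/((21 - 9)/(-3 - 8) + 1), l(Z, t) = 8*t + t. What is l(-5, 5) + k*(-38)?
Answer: 463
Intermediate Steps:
l(Z, t) = 9*t
k = -11 (k = 1/(12/(-11) + 1) = 1/(12*(-1/11) + 1) = 1/(-12/11 + 1) = 1/(-1/11) = -11)
l(-5, 5) + k*(-38) = 9*5 - 11*(-38) = 45 + 418 = 463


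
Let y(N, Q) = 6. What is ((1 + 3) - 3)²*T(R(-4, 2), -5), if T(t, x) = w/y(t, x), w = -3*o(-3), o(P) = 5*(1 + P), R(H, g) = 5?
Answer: 5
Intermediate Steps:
o(P) = 5 + 5*P
w = 30 (w = -3*(5 + 5*(-3)) = -3*(5 - 15) = -3*(-10) = 30)
T(t, x) = 5 (T(t, x) = 30/6 = 30*(⅙) = 5)
((1 + 3) - 3)²*T(R(-4, 2), -5) = ((1 + 3) - 3)²*5 = (4 - 3)²*5 = 1²*5 = 1*5 = 5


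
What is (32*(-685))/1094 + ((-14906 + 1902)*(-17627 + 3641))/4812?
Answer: 8286025654/219347 ≈ 37776.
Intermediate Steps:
(32*(-685))/1094 + ((-14906 + 1902)*(-17627 + 3641))/4812 = -21920*1/1094 - 13004*(-13986)*(1/4812) = -10960/547 + 181873944*(1/4812) = -10960/547 + 15156162/401 = 8286025654/219347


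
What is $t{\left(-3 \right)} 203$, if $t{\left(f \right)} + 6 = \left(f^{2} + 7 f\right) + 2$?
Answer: $-3248$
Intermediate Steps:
$t{\left(f \right)} = -4 + f^{2} + 7 f$ ($t{\left(f \right)} = -6 + \left(\left(f^{2} + 7 f\right) + 2\right) = -6 + \left(2 + f^{2} + 7 f\right) = -4 + f^{2} + 7 f$)
$t{\left(-3 \right)} 203 = \left(-4 + \left(-3\right)^{2} + 7 \left(-3\right)\right) 203 = \left(-4 + 9 - 21\right) 203 = \left(-16\right) 203 = -3248$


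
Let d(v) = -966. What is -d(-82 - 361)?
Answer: 966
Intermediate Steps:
-d(-82 - 361) = -1*(-966) = 966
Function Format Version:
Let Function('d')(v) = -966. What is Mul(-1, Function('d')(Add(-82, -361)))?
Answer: 966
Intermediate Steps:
Mul(-1, Function('d')(Add(-82, -361))) = Mul(-1, -966) = 966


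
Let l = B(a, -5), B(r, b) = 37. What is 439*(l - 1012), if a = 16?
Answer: -428025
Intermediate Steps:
l = 37
439*(l - 1012) = 439*(37 - 1012) = 439*(-975) = -428025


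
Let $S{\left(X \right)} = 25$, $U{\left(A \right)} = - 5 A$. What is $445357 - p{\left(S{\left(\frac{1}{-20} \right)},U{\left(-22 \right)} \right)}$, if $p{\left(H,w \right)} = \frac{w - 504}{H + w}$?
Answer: $\frac{60123589}{135} \approx 4.4536 \cdot 10^{5}$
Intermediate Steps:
$p{\left(H,w \right)} = \frac{-504 + w}{H + w}$
$445357 - p{\left(S{\left(\frac{1}{-20} \right)},U{\left(-22 \right)} \right)} = 445357 - \frac{-504 - -110}{25 - -110} = 445357 - \frac{-504 + 110}{25 + 110} = 445357 - \frac{1}{135} \left(-394\right) = 445357 - - \frac{394}{135} = 445357 + \frac{394}{135} = \frac{60123589}{135}$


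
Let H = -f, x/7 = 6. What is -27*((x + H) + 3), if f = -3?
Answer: -1296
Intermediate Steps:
x = 42 (x = 7*6 = 42)
H = 3 (H = -1*(-3) = 3)
-27*((x + H) + 3) = -27*((42 + 3) + 3) = -27*(45 + 3) = -27*48 = -1296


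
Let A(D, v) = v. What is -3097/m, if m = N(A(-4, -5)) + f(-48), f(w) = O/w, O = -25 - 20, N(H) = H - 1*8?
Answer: 49552/193 ≈ 256.75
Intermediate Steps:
N(H) = -8 + H (N(H) = H - 8 = -8 + H)
O = -45
f(w) = -45/w
m = -193/16 (m = (-8 - 5) - 45/(-48) = -13 - 45*(-1/48) = -13 + 15/16 = -193/16 ≈ -12.063)
-3097/m = -3097/(-193/16) = -3097*(-16/193) = 49552/193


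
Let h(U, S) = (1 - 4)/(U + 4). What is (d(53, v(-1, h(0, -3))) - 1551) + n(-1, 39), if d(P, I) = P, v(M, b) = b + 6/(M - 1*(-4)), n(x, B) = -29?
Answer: -1527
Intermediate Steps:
h(U, S) = -3/(4 + U)
v(M, b) = b + 6/(4 + M) (v(M, b) = b + 6/(M + 4) = b + 6/(4 + M))
(d(53, v(-1, h(0, -3))) - 1551) + n(-1, 39) = (53 - 1551) - 29 = -1498 - 29 = -1527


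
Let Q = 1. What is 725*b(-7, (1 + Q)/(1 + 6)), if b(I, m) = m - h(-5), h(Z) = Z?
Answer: 26825/7 ≈ 3832.1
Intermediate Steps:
b(I, m) = 5 + m (b(I, m) = m - 1*(-5) = m + 5 = 5 + m)
725*b(-7, (1 + Q)/(1 + 6)) = 725*(5 + (1 + 1)/(1 + 6)) = 725*(5 + 2/7) = 725*(37/7) = 26825/7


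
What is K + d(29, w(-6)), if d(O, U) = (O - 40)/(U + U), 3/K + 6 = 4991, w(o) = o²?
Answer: -54619/358920 ≈ -0.15218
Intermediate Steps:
K = 3/4985 (K = 3/(-6 + 4991) = 3/4985 ≈ 0.00060181)
d(O, U) = (-40 + O)/(2*U) (d(O, U) = (-40 + O)/((2*U)) = (-40 + O)*(1/(2*U)) = (-40 + O)/(2*U))
K + d(29, w(-6)) = 3/4985 + (-40 + 29)/(2*((-6)²)) = 3/4985 + (½)*(-11)/36 = 3/4985 + (½)*(1/36)*(-11) = 3/4985 - 11/72 = -54619/358920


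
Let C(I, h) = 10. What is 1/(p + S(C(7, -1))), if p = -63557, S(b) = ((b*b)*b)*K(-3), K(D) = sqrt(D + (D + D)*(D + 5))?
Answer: -63557/4054492249 - 1000*I*sqrt(15)/4054492249 ≈ -1.5676e-5 - 9.5523e-7*I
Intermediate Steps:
K(D) = sqrt(D + 2*D*(5 + D)) (K(D) = sqrt(D + (2*D)*(5 + D)) = sqrt(D + 2*D*(5 + D)))
S(b) = I*sqrt(15)*b**3 (S(b) = ((b*b)*b)*sqrt(-3*(11 + 2*(-3))) = (b**2*b)*sqrt(-3*(11 - 6)) = b**3*sqrt(-3*5) = b**3*sqrt(-15) = b**3*(I*sqrt(15)) = I*sqrt(15)*b**3)
1/(p + S(C(7, -1))) = 1/(-63557 + I*sqrt(15)*10**3) = 1/(-63557 + I*sqrt(15)*1000) = 1/(-63557 + 1000*I*sqrt(15))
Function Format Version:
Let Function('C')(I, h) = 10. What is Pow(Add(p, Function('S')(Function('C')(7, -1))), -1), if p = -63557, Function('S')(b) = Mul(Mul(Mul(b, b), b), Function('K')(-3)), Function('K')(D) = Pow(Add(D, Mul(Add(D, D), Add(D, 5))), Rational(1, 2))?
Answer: Add(Rational(-63557, 4054492249), Mul(Rational(-1000, 4054492249), I, Pow(15, Rational(1, 2)))) ≈ Add(-1.5676e-5, Mul(-9.5523e-7, I))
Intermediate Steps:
Function('K')(D) = Pow(Add(D, Mul(2, D, Add(5, D))), Rational(1, 2)) (Function('K')(D) = Pow(Add(D, Mul(Mul(2, D), Add(5, D))), Rational(1, 2)) = Pow(Add(D, Mul(2, D, Add(5, D))), Rational(1, 2)))
Function('S')(b) = Mul(I, Pow(15, Rational(1, 2)), Pow(b, 3)) (Function('S')(b) = Mul(Mul(Mul(b, b), b), Pow(Mul(-3, Add(11, Mul(2, -3))), Rational(1, 2))) = Mul(Mul(Pow(b, 2), b), Pow(Mul(-3, Add(11, -6)), Rational(1, 2))) = Mul(Pow(b, 3), Pow(Mul(-3, 5), Rational(1, 2))) = Mul(Pow(b, 3), Pow(-15, Rational(1, 2))) = Mul(Pow(b, 3), Mul(I, Pow(15, Rational(1, 2)))) = Mul(I, Pow(15, Rational(1, 2)), Pow(b, 3)))
Pow(Add(p, Function('S')(Function('C')(7, -1))), -1) = Pow(Add(-63557, Mul(I, Pow(15, Rational(1, 2)), Pow(10, 3))), -1) = Pow(Add(-63557, Mul(I, Pow(15, Rational(1, 2)), 1000)), -1) = Pow(Add(-63557, Mul(1000, I, Pow(15, Rational(1, 2)))), -1)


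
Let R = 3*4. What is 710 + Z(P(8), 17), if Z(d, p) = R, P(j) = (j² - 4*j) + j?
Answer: 722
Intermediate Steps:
R = 12
P(j) = j² - 3*j
Z(d, p) = 12
710 + Z(P(8), 17) = 710 + 12 = 722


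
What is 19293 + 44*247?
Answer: 30161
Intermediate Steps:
19293 + 44*247 = 19293 + 10868 = 30161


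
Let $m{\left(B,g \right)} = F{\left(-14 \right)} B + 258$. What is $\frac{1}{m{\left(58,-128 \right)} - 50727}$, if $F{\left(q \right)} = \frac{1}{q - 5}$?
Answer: $- \frac{19}{958969} \approx -1.9813 \cdot 10^{-5}$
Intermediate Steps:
$F{\left(q \right)} = \frac{1}{-5 + q}$
$m{\left(B,g \right)} = 258 - \frac{B}{19}$ ($m{\left(B,g \right)} = \frac{B}{-5 - 14} + 258 = \frac{B}{-19} + 258 = - \frac{B}{19} + 258 = 258 - \frac{B}{19}$)
$\frac{1}{m{\left(58,-128 \right)} - 50727} = \frac{1}{\left(258 - \frac{58}{19}\right) - 50727} = \frac{1}{\frac{4844}{19} - 50727} = \frac{1}{- \frac{958969}{19}} = - \frac{19}{958969}$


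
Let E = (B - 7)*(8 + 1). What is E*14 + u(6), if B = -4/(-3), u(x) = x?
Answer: -708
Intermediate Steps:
B = 4/3 (B = -4*(-⅓) = 4/3 ≈ 1.3333)
E = -51 (E = (4/3 - 7)*(8 + 1) = -17/3*9 = -51)
E*14 + u(6) = -51*14 + 6 = -714 + 6 = -708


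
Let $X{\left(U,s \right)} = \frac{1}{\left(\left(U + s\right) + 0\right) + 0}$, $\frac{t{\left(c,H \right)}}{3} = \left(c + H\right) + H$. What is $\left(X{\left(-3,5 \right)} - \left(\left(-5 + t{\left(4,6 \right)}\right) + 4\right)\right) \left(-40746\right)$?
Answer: $1894689$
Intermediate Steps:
$t{\left(c,H \right)} = 3 c + 6 H$ ($t{\left(c,H \right)} = 3 \left(\left(c + H\right) + H\right) = 3 \left(\left(H + c\right) + H\right) = 3 \left(c + 2 H\right) = 3 c + 6 H$)
$X{\left(U,s \right)} = \frac{1}{U + s}$ ($X{\left(U,s \right)} = \frac{1}{\left(U + s\right) + 0} = \frac{1}{U + s}$)
$\left(X{\left(-3,5 \right)} - \left(\left(-5 + t{\left(4,6 \right)}\right) + 4\right)\right) \left(-40746\right) = \left(\frac{1}{-3 + 5} - \left(\left(-5 + \left(3 \cdot 4 + 6 \cdot 6\right)\right) + 4\right)\right) \left(-40746\right) = \left(\frac{1}{2} - \left(\left(-5 + \left(12 + 36\right)\right) + 4\right)\right) \left(-40746\right) = \left(\frac{1}{2} - \left(\left(-5 + 48\right) + 4\right)\right) \left(-40746\right) = \left(\frac{1}{2} - \left(43 + 4\right)\right) \left(-40746\right) = \left(\frac{1}{2} - 47\right) \left(-40746\right) = \left(- \frac{93}{2}\right) \left(-40746\right) = 1894689$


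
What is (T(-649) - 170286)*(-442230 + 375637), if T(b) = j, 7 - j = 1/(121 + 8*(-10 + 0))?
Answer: 464915033920/41 ≈ 1.1339e+10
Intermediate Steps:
j = 286/41 (j = 7 - 1/(121 + 8*(-10 + 0)) = 7 - 1/(121 + 8*(-10)) = 7 - 1/(121 - 80) = 7 - 1/41 = 286/41 ≈ 6.9756)
T(b) = 286/41
(T(-649) - 170286)*(-442230 + 375637) = (286/41 - 170286)*(-442230 + 375637) = -6981440/41*(-66593) = 464915033920/41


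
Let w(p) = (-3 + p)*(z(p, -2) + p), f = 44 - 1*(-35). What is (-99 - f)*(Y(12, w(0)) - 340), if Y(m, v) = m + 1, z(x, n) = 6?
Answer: 58206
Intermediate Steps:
f = 79 (f = 44 + 35 = 79)
w(p) = (-3 + p)*(6 + p)
Y(m, v) = 1 + m
(-99 - f)*(Y(12, w(0)) - 340) = (-99 - 1*79)*((1 + 12) - 340) = (-99 - 79)*(13 - 340) = -178*(-327) = 58206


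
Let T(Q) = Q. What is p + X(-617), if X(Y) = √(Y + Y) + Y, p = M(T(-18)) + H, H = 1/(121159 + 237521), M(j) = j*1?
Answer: -227761799/358680 + I*√1234 ≈ -635.0 + 35.128*I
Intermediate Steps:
M(j) = j
H = 1/358680 ≈ 2.7880e-6
p = -6456239/358680 (p = -18 + 1/358680 = -6456239/358680 ≈ -18.000)
X(Y) = Y + √2*√Y (X(Y) = √(2*Y) + Y = √2*√Y + Y = Y + √2*√Y)
p + X(-617) = -6456239/358680 + (-617 + √2*√(-617)) = -6456239/358680 + (-617 + √2*(I*√617)) = -6456239/358680 + (-617 + I*√1234) = -227761799/358680 + I*√1234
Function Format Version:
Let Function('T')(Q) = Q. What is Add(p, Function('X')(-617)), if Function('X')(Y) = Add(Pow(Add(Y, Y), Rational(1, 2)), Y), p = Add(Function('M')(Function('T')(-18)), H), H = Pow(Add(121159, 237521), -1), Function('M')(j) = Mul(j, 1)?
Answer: Add(Rational(-227761799, 358680), Mul(I, Pow(1234, Rational(1, 2)))) ≈ Add(-635.00, Mul(35.128, I))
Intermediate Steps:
Function('M')(j) = j
H = Rational(1, 358680) (H = Pow(358680, -1) = Rational(1, 358680) ≈ 2.7880e-6)
p = Rational(-6456239, 358680) (p = Add(-18, Rational(1, 358680)) = Rational(-6456239, 358680) ≈ -18.000)
Function('X')(Y) = Add(Y, Mul(Pow(2, Rational(1, 2)), Pow(Y, Rational(1, 2)))) (Function('X')(Y) = Add(Pow(Mul(2, Y), Rational(1, 2)), Y) = Add(Mul(Pow(2, Rational(1, 2)), Pow(Y, Rational(1, 2))), Y) = Add(Y, Mul(Pow(2, Rational(1, 2)), Pow(Y, Rational(1, 2)))))
Add(p, Function('X')(-617)) = Add(Rational(-6456239, 358680), Add(-617, Mul(Pow(2, Rational(1, 2)), Pow(-617, Rational(1, 2))))) = Add(Rational(-6456239, 358680), Add(-617, Mul(Pow(2, Rational(1, 2)), Mul(I, Pow(617, Rational(1, 2)))))) = Add(Rational(-6456239, 358680), Add(-617, Mul(I, Pow(1234, Rational(1, 2))))) = Add(Rational(-227761799, 358680), Mul(I, Pow(1234, Rational(1, 2))))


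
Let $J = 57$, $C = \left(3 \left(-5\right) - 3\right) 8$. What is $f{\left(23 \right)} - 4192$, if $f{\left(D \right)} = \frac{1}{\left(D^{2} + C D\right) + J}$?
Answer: $- \frac{11427393}{2726} \approx -4192.0$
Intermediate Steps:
$C = -144$ ($C = \left(-15 - 3\right) 8 = \left(-18\right) 8 = -144$)
$f{\left(D \right)} = \frac{1}{57 + D^{2} - 144 D}$ ($f{\left(D \right)} = \frac{1}{\left(D^{2} - 144 D\right) + 57} = \frac{1}{57 + D^{2} - 144 D}$)
$f{\left(23 \right)} - 4192 = \frac{1}{57 + 23^{2} - 3312} - 4192 = \frac{1}{57 + 529 - 3312} - 4192 = \frac{1}{-2726} - 4192 = - \frac{1}{2726} - 4192 = - \frac{11427393}{2726}$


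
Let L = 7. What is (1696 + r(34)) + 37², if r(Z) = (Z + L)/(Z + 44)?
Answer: 239111/78 ≈ 3065.5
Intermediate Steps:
r(Z) = (7 + Z)/(44 + Z) (r(Z) = (Z + 7)/(Z + 44) = (7 + Z)/(44 + Z))
(1696 + r(34)) + 37² = (1696 + (7 + 34)/(44 + 34)) + 37² = (1696 + 41/78) + 1369 = 132329/78 + 1369 = 239111/78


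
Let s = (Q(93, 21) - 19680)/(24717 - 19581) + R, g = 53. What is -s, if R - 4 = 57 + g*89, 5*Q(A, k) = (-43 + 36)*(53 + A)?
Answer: -61299809/12840 ≈ -4774.1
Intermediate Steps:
Q(A, k) = -371/5 - 7*A/5 (Q(A, k) = ((-43 + 36)*(53 + A))/5 = (-7*(53 + A))/5 = (-371 - 7*A)/5 = -371/5 - 7*A/5)
R = 4778 (R = 4 + (57 + 53*89) = 4 + (57 + 4717) = 4 + 4774 = 4778)
s = 61299809/12840 (s = ((-371/5 - 7/5*93) - 19680)/(24717 - 19581) + 4778 = ((-371/5 - 651/5) - 19680)/5136 + 4778 = (-1022/5 - 19680)*(1/5136) + 4778 = -99422/5*1/5136 + 4778 = -49711/12840 + 4778 = 61299809/12840 ≈ 4774.1)
-s = -1*61299809/12840 = -61299809/12840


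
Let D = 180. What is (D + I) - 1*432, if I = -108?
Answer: -360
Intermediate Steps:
(D + I) - 1*432 = (180 - 108) - 1*432 = 72 - 432 = -360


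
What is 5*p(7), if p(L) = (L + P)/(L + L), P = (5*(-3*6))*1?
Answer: -415/14 ≈ -29.643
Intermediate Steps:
P = -90 (P = (5*(-18))*1 = -90*1 = -90)
p(L) = (-90 + L)/(2*L) (p(L) = (L - 90)/(L + L) = (-90 + L)/((2*L)) = (-90 + L)*(1/(2*L)) = (-90 + L)/(2*L))
5*p(7) = 5*((½)*(-90 + 7)/7) = 5*((½)*(⅐)*(-83)) = 5*(-83/14) = -415/14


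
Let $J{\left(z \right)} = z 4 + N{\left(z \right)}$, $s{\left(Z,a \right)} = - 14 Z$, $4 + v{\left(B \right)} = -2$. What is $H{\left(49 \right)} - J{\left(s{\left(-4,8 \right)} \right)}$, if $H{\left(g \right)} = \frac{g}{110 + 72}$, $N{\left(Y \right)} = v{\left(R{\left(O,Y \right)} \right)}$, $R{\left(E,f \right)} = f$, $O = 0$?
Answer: $- \frac{5661}{26} \approx -217.73$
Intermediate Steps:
$v{\left(B \right)} = -6$ ($v{\left(B \right)} = -4 - 2 = -6$)
$N{\left(Y \right)} = -6$
$H{\left(g \right)} = \frac{g}{182}$
$J{\left(z \right)} = -6 + 4 z$ ($J{\left(z \right)} = z 4 - 6 = 4 z - 6 = -6 + 4 z$)
$H{\left(49 \right)} - J{\left(s{\left(-4,8 \right)} \right)} = \frac{1}{182} \cdot 49 - \left(-6 + 4 \left(\left(-14\right) \left(-4\right)\right)\right) = \frac{7}{26} - \left(-6 + 4 \cdot 56\right) = \frac{7}{26} - \left(-6 + 224\right) = \frac{7}{26} - 218 = - \frac{5661}{26}$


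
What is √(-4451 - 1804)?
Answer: 3*I*√695 ≈ 79.089*I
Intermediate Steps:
√(-4451 - 1804) = √(-6255) = 3*I*√695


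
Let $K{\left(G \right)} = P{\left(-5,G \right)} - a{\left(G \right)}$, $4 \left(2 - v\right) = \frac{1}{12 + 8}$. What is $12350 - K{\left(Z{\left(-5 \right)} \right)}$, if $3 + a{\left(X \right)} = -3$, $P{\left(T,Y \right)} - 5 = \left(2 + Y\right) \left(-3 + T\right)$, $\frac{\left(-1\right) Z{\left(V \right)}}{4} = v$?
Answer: $\frac{61457}{5} \approx 12291.0$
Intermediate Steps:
$v = \frac{159}{80}$ ($v = 2 - \frac{1}{4 \left(12 + 8\right)} = 2 - \frac{1}{4 \cdot 20} = 2 - \frac{1}{80} = \frac{159}{80} \approx 1.9875$)
$Z{\left(V \right)} = - \frac{159}{20}$ ($Z{\left(V \right)} = \left(-4\right) \frac{159}{80} = - \frac{159}{20}$)
$P{\left(T,Y \right)} = 5 + \left(-3 + T\right) \left(2 + Y\right)$ ($P{\left(T,Y \right)} = 5 + \left(2 + Y\right) \left(-3 + T\right) = 5 + \left(-3 + T\right) \left(2 + Y\right)$)
$a{\left(X \right)} = -6$ ($a{\left(X \right)} = -3 - 3 = -6$)
$K{\left(G \right)} = -5 - 8 G$ ($K{\left(G \right)} = \left(-1 - 3 G + 2 \left(-5\right) - 5 G\right) - -6 = \left(-1 - 3 G - 10 - 5 G\right) + 6 = \left(-11 - 8 G\right) + 6 = -5 - 8 G$)
$12350 - K{\left(Z{\left(-5 \right)} \right)} = 12350 - \left(-5 - - \frac{318}{5}\right) = 12350 - \left(-5 + \frac{318}{5}\right) = 12350 - \frac{293}{5} = \frac{61457}{5}$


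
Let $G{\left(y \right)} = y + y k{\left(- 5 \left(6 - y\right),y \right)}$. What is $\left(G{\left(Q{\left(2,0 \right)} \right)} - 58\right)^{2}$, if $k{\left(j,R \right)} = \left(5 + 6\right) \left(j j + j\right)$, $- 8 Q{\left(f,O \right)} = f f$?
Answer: $\frac{2071433169}{64} \approx 3.2366 \cdot 10^{7}$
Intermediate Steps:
$Q{\left(f,O \right)} = - \frac{f^{2}}{8}$ ($Q{\left(f,O \right)} = - \frac{f f}{8} = - \frac{f^{2}}{8}$)
$k{\left(j,R \right)} = 11 j + 11 j^{2}$ ($k{\left(j,R \right)} = 11 \left(j^{2} + j\right) = 11 \left(j + j^{2}\right) = 11 j + 11 j^{2}$)
$G{\left(y \right)} = y + 11 y \left(-30 + 5 y\right) \left(-29 + 5 y\right)$ ($G{\left(y \right)} = y + y 11 \left(- 5 \left(6 - y\right)\right) \left(1 - 5 \left(6 - y\right)\right) = y + y 11 \left(-30 + 5 y\right) \left(1 + \left(-30 + 5 y\right)\right) = y + y 11 \left(-30 + 5 y\right) \left(-29 + 5 y\right) = y + 11 y \left(-30 + 5 y\right) \left(-29 + 5 y\right)$)
$\left(G{\left(Q{\left(2,0 \right)} \right)} - 58\right)^{2} = \left(- \frac{2^{2}}{8} \left(9571 - 3245 \left(- \frac{2^{2}}{8}\right) + 275 \left(- \frac{2^{2}}{8}\right)^{2}\right) - 58\right)^{2} = \left(\left(- \frac{1}{8}\right) 4 \left(9571 - 3245 \left(\left(- \frac{1}{8}\right) 4\right) + 275 \left(\left(- \frac{1}{8}\right) 4\right)^{2}\right) - 58\right)^{2} = \left(- \frac{9571 - - \frac{3245}{2} + 275 \left(- \frac{1}{2}\right)^{2}}{2} - 58\right)^{2} = \left(- \frac{9571 + \frac{3245}{2} + 275 \cdot \frac{1}{4}}{2} - 58\right)^{2} = \left(- \frac{9571 + \frac{3245}{2} + \frac{275}{4}}{2} - 58\right)^{2} = \left(\left(- \frac{1}{2}\right) \frac{45049}{4} - 58\right)^{2} = \left(- \frac{45049}{8} - 58\right)^{2} = \left(- \frac{45513}{8}\right)^{2} = \frac{2071433169}{64}$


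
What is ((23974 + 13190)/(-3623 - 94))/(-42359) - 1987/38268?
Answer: -34603087201/669470609556 ≈ -0.051687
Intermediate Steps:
((23974 + 13190)/(-3623 - 94))/(-42359) - 1987/38268 = (37164/(-3717))*(-1/42359) - 1987*1/38268 = (37164*(-1/3717))*(-1/42359) - 1987/38268 = -12388/1239*(-1/42359) - 1987/38268 = 12388/52482801 - 1987/38268 = -34603087201/669470609556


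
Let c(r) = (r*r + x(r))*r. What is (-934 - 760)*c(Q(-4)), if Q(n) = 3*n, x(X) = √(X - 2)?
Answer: 2927232 + 20328*I*√14 ≈ 2.9272e+6 + 76060.0*I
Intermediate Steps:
x(X) = √(-2 + X)
c(r) = r*(r² + √(-2 + r)) (c(r) = (r*r + √(-2 + r))*r = (r² + √(-2 + r))*r = r*(r² + √(-2 + r)))
(-934 - 760)*c(Q(-4)) = (-934 - 760)*((3*(-4))*((3*(-4))² + √(-2 + 3*(-4)))) = -(-20328)*((-12)² + √(-2 - 12)) = -(-20328)*(144 + √(-14)) = -(-20328)*(144 + I*√14) = -1694*(-1728 - 12*I*√14) = 2927232 + 20328*I*√14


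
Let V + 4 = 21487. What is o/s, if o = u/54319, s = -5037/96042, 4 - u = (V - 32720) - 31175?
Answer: -1357905824/91201601 ≈ -14.889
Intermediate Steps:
V = 21483 (V = -4 + 21487 = 21483)
u = 42416 (u = 4 - ((21483 - 32720) - 31175) = 4 - (-11237 - 31175) = 4 - 1*(-42412) = 4 + 42412 = 42416)
s = -1679/32014 (s = -5037*1/96042 = -1679/32014 ≈ -0.052446)
o = 42416/54319 ≈ 0.78087
o/s = 42416/(54319*(-1679/32014)) = (42416/54319)*(-32014/1679) = -1357905824/91201601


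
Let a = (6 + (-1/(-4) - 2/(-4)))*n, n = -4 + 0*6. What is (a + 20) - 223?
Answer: -230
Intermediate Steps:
n = -4 (n = -4 + 0 = -4)
a = -27 (a = (6 + (-1/(-4) - 2/(-4)))*(-4) = (6 + (-1*(-¼) - 2*(-¼)))*(-4) = (6 + (¼ + ½))*(-4) = (6 + ¾)*(-4) = (27/4)*(-4) = -27)
(a + 20) - 223 = (-27 + 20) - 223 = -7 - 223 = -230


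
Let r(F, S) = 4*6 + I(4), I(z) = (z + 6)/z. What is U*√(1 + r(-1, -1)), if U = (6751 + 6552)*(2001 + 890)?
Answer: 38458973*√110/2 ≈ 2.0168e+8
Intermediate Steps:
U = 38458973 (U = 13303*2891 = 38458973)
I(z) = (6 + z)/z
r(F, S) = 53/2 (r(F, S) = 4*6 + (6 + 4)/4 = 24 + (¼)*10 = 24 + 5/2 = 53/2)
U*√(1 + r(-1, -1)) = 38458973*√(1 + 53/2) = 38458973*√(55/2) = 38458973*(√110/2) = 38458973*√110/2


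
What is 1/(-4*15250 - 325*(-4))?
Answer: -1/59700 ≈ -1.6750e-5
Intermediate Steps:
1/(-4*15250 - 325*(-4)) = 1/(-61000 + 1300) = 1/(-59700) = -1/59700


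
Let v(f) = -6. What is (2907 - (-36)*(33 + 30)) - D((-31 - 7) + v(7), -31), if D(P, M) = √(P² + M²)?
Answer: 5175 - √2897 ≈ 5121.2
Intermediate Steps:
D(P, M) = √(M² + P²)
(2907 - (-36)*(33 + 30)) - D((-31 - 7) + v(7), -31) = (2907 - (-36)*(33 + 30)) - √((-31)² + ((-31 - 7) - 6)²) = (2907 - (-36)*63) - √(961 + (-38 - 6)²) = (2907 - 1*(-2268)) - √(961 + (-44)²) = (2907 + 2268) - √(961 + 1936) = 5175 - √2897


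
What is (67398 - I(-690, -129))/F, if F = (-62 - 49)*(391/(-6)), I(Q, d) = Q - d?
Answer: 135918/14467 ≈ 9.3950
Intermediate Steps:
F = 14467/2 (F = -43401*(-1)/6 = -111*(-391/6) = 14467/2 ≈ 7233.5)
(67398 - I(-690, -129))/F = (67398 - (-690 - 1*(-129)))/(14467/2) = (67398 - (-690 + 129))*(2/14467) = (67398 - 1*(-561))*(2/14467) = (67398 + 561)*(2/14467) = 67959*(2/14467) = 135918/14467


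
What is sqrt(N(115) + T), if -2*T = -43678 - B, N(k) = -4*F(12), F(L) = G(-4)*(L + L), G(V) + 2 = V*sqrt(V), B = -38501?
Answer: sqrt(11122 + 3072*I)/2 ≈ 53.222 + 7.2151*I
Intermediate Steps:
G(V) = -2 + V**(3/2) (G(V) = -2 + V*sqrt(V) = -2 + V**(3/2))
F(L) = 2*L*(-2 - 8*I) (F(L) = (-2 + (-4)**(3/2))*(L + L) = (-2 - 8*I)*(2*L) = 2*L*(-2 - 8*I))
N(k) = 192 + 768*I (N(k) = -48*(-4 - 16*I) = -4*(-48 - 192*I) = 192 + 768*I)
T = 5177/2 (T = -(-43678 - 1*(-38501))/2 = -(-43678 + 38501)/2 = -1/2*(-5177) = 5177/2 ≈ 2588.5)
sqrt(N(115) + T) = sqrt((192 + 768*I) + 5177/2) = sqrt(5561/2 + 768*I)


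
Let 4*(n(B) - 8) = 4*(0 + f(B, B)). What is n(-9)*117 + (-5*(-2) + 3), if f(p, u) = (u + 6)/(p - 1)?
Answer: 9841/10 ≈ 984.10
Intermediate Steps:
f(p, u) = (6 + u)/(-1 + p)
n(B) = 8 + (6 + B)/(-1 + B) (n(B) = 8 + (4*(0 + (6 + B)/(-1 + B)))/4 = 8 + (4*((6 + B)/(-1 + B)))/4 = 8 + (4*(6 + B)/(-1 + B))/4 = 8 + (6 + B)/(-1 + B))
n(-9)*117 + (-5*(-2) + 3) = ((-2 + 9*(-9))/(-1 - 9))*117 + (-5*(-2) + 3) = ((-2 - 81)/(-10))*117 + (10 + 3) = -1/10*(-83)*117 + 13 = (83/10)*117 + 13 = 9711/10 + 13 = 9841/10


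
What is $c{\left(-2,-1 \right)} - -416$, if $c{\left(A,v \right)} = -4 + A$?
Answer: $410$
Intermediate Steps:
$c{\left(-2,-1 \right)} - -416 = \left(-4 - 2\right) - -416 = -6 + 416 = 410$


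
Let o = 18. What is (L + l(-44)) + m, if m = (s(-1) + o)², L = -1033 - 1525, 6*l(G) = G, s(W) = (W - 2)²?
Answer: -5509/3 ≈ -1836.3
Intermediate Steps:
s(W) = (-2 + W)²
l(G) = G/6
L = -2558
m = 729 (m = ((-2 - 1)² + 18)² = ((-3)² + 18)² = (9 + 18)² = 27² = 729)
(L + l(-44)) + m = (-2558 + (⅙)*(-44)) + 729 = (-2558 - 22/3) + 729 = -7696/3 + 729 = -5509/3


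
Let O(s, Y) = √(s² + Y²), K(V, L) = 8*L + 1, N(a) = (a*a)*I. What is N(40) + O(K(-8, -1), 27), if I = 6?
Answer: 9600 + √778 ≈ 9627.9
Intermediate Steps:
N(a) = 6*a² (N(a) = (a*a)*6 = a²*6 = 6*a²)
K(V, L) = 1 + 8*L
O(s, Y) = √(Y² + s²)
N(40) + O(K(-8, -1), 27) = 6*40² + √(27² + (1 + 8*(-1))²) = 6*1600 + √(729 + (1 - 8)²) = 9600 + √(729 + (-7)²) = 9600 + √(729 + 49) = 9600 + √778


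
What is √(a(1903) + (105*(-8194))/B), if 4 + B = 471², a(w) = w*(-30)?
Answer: 10*I*√573404943111/31691 ≈ 238.94*I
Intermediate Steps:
a(w) = -30*w
B = 221837 (B = -4 + 471² = -4 + 221841 = 221837)
√(a(1903) + (105*(-8194))/B) = √(-30*1903 + (105*(-8194))/221837) = √(-57090 - 860370*1/221837) = √(-57090 - 122910/31691) = √(-1809362100/31691) = 10*I*√573404943111/31691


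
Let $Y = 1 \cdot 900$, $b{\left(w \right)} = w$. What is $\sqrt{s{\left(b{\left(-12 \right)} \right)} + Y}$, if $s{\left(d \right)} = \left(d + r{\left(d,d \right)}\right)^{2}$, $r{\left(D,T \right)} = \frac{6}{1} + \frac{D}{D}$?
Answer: $5 \sqrt{37} \approx 30.414$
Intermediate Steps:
$r{\left(D,T \right)} = 7$ ($r{\left(D,T \right)} = 6 \cdot 1 + 1 = 6 + 1 = 7$)
$s{\left(d \right)} = \left(7 + d\right)^{2}$ ($s{\left(d \right)} = \left(d + 7\right)^{2} = \left(7 + d\right)^{2}$)
$Y = 900$
$\sqrt{s{\left(b{\left(-12 \right)} \right)} + Y} = \sqrt{\left(7 - 12\right)^{2} + 900} = \sqrt{\left(-5\right)^{2} + 900} = \sqrt{25 + 900} = \sqrt{925} = 5 \sqrt{37}$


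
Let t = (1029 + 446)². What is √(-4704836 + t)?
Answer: I*√2529211 ≈ 1590.3*I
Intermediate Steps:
t = 2175625 (t = 1475² = 2175625)
√(-4704836 + t) = √(-4704836 + 2175625) = √(-2529211) = I*√2529211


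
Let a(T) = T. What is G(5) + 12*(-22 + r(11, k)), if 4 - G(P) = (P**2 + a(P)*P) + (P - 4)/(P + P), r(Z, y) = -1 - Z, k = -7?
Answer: -4541/10 ≈ -454.10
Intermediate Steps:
G(P) = 4 - 2*P**2 - (-4 + P)/(2*P) (G(P) = 4 - ((P**2 + P*P) + (P - 4)/(P + P)) = 4 - ((P**2 + P**2) + (-4 + P)/((2*P))) = 4 - (2*P**2 + (-4 + P)*(1/(2*P))) = 4 - (2*P**2 + (-4 + P)/(2*P)) = 4 + (-2*P**2 - (-4 + P)/(2*P)) = 4 - 2*P**2 - (-4 + P)/(2*P))
G(5) + 12*(-22 + r(11, k)) = (7/2 - 2*5**2 + 2/5) + 12*(-22 + (-1 - 1*11)) = (7/2 - 2*25 + 2*(1/5)) + 12*(-22 + (-1 - 11)) = (7/2 - 50 + 2/5) + 12*(-22 - 12) = -461/10 + 12*(-34) = -461/10 - 408 = -4541/10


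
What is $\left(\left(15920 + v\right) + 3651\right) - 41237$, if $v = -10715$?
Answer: $-32381$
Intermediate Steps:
$\left(\left(15920 + v\right) + 3651\right) - 41237 = \left(\left(15920 - 10715\right) + 3651\right) - 41237 = \left(5205 + 3651\right) - 41237 = 8856 - 41237 = -32381$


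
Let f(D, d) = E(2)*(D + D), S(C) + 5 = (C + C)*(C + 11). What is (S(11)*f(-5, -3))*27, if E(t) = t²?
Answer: -517320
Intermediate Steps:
S(C) = -5 + 2*C*(11 + C) (S(C) = -5 + (C + C)*(C + 11) = -5 + (2*C)*(11 + C) = -5 + 2*C*(11 + C))
f(D, d) = 8*D (f(D, d) = 2²*(D + D) = 4*(2*D) = 8*D)
(S(11)*f(-5, -3))*27 = ((-5 + 2*11² + 22*11)*(8*(-5)))*27 = ((-5 + 2*121 + 242)*(-40))*27 = ((-5 + 242 + 242)*(-40))*27 = (479*(-40))*27 = -19160*27 = -517320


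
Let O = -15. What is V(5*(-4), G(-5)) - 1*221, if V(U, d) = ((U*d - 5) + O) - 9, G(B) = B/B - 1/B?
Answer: -274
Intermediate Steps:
G(B) = 1 - 1/B
V(U, d) = -29 + U*d (V(U, d) = ((U*d - 5) - 15) - 9 = ((-5 + U*d) - 15) - 9 = (-20 + U*d) - 9 = -29 + U*d)
V(5*(-4), G(-5)) - 1*221 = (-29 + (5*(-4))*((-1 - 5)/(-5))) - 1*221 = (-29 - (-4)*(-6)) - 221 = (-29 - 20*6/5) - 221 = (-29 - 24) - 221 = -53 - 221 = -274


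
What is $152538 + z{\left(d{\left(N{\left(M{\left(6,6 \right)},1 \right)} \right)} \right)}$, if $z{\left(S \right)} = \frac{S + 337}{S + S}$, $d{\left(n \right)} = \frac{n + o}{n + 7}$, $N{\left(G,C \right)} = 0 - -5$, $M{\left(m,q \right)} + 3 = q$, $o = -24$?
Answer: $\frac{5792419}{38} \approx 1.5243 \cdot 10^{5}$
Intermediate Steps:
$M{\left(m,q \right)} = -3 + q$
$N{\left(G,C \right)} = 5$ ($N{\left(G,C \right)} = 0 + 5 = 5$)
$d{\left(n \right)} = \frac{-24 + n}{7 + n}$ ($d{\left(n \right)} = \frac{n - 24}{n + 7} = \frac{-24 + n}{7 + n}$)
$z{\left(S \right)} = \frac{337 + S}{2 S}$
$152538 + z{\left(d{\left(N{\left(M{\left(6,6 \right)},1 \right)} \right)} \right)} = 152538 + \frac{337 + \frac{-24 + 5}{7 + 5}}{2 \frac{-24 + 5}{7 + 5}} = 152538 + \frac{337 + \frac{1}{12} \left(-19\right)}{2 \cdot \frac{1}{12} \left(-19\right)} = 152538 + \frac{337 - \frac{19}{12}}{2 \left(- \frac{19}{12}\right)} = 152538 + \frac{1}{2} \left(- \frac{12}{19}\right) \frac{4025}{12} = 152538 - \frac{4025}{38} = \frac{5792419}{38}$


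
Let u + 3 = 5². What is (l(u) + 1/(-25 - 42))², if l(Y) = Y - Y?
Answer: 1/4489 ≈ 0.00022277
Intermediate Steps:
u = 22 (u = -3 + 5² = -3 + 25 = 22)
l(Y) = 0
(l(u) + 1/(-25 - 42))² = (0 + 1/(-25 - 42))² = (0 + 1/(-67))² = (0 - 1/67)² = (-1/67)² = 1/4489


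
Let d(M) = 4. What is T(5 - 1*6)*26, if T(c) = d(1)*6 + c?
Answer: 598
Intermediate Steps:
T(c) = 24 + c (T(c) = 4*6 + c = 24 + c)
T(5 - 1*6)*26 = (24 + (5 - 1*6))*26 = (24 + (5 - 6))*26 = (24 - 1)*26 = 23*26 = 598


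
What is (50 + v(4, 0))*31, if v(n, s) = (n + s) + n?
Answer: 1798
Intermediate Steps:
v(n, s) = s + 2*n
(50 + v(4, 0))*31 = (50 + (0 + 2*4))*31 = (50 + (0 + 8))*31 = (50 + 8)*31 = 58*31 = 1798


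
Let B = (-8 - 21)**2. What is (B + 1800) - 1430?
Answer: 1211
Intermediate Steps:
B = 841 (B = (-29)**2 = 841)
(B + 1800) - 1430 = (841 + 1800) - 1430 = 2641 - 1430 = 1211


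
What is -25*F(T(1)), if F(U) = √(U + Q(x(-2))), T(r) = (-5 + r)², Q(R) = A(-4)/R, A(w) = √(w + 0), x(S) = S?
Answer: -25*√(16 - I) ≈ -100.05 + 3.1235*I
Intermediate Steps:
A(w) = √w
Q(R) = 2*I/R (Q(R) = √(-4)/R = (2*I)/R = 2*I/R)
F(U) = √(U - I) (F(U) = √(U + 2*I/(-2)) = √(U + 2*I*(-½)) = √(U - I))
-25*F(T(1)) = -25*√((-5 + 1)² - I) = -25*√((-4)² - I) = -25*√(16 - I)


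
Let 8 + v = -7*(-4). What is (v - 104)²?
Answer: 7056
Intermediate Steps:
v = 20 (v = -8 - 7*(-4) = -8 + 28 = 20)
(v - 104)² = (20 - 104)² = (-84)² = 7056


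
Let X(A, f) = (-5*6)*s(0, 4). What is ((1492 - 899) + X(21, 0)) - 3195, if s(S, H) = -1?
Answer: -2572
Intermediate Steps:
X(A, f) = 30 (X(A, f) = -5*6*(-1) = -30*(-1) = 30)
((1492 - 899) + X(21, 0)) - 3195 = ((1492 - 899) + 30) - 3195 = (593 + 30) - 3195 = 623 - 3195 = -2572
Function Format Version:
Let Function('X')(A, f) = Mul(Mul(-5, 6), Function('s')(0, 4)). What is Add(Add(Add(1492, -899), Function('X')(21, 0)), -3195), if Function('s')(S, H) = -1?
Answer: -2572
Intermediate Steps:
Function('X')(A, f) = 30 (Function('X')(A, f) = Mul(Mul(-5, 6), -1) = Mul(-30, -1) = 30)
Add(Add(Add(1492, -899), Function('X')(21, 0)), -3195) = Add(Add(Add(1492, -899), 30), -3195) = Add(Add(593, 30), -3195) = Add(623, -3195) = -2572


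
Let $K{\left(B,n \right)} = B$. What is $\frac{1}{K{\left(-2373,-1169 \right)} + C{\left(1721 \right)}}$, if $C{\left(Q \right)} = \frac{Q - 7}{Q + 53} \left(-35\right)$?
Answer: $- \frac{887}{2134846} \approx -0.00041549$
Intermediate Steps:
$C{\left(Q \right)} = - \frac{35 \left(-7 + Q\right)}{53 + Q}$ ($C{\left(Q \right)} = \frac{-7 + Q}{53 + Q} \left(-35\right) = - \frac{35 \left(-7 + Q\right)}{53 + Q}$)
$\frac{1}{K{\left(-2373,-1169 \right)} + C{\left(1721 \right)}} = \frac{1}{-2373 + \frac{35 \left(7 - 1721\right)}{53 + 1721}} = \frac{1}{-2373 + \frac{35 \left(7 - 1721\right)}{1774}} = \frac{1}{-2373 + 35 \cdot \frac{1}{1774} \left(-1714\right)} = \frac{1}{-2373 - \frac{29995}{887}} = \frac{1}{- \frac{2134846}{887}} = - \frac{887}{2134846}$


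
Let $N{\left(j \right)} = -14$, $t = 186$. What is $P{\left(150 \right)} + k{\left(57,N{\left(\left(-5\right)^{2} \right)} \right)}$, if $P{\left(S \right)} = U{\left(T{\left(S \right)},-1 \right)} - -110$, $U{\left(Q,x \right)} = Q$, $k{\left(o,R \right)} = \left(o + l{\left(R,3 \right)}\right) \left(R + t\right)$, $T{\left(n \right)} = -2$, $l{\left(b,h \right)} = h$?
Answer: $10428$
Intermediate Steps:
$k{\left(o,R \right)} = \left(3 + o\right) \left(186 + R\right)$ ($k{\left(o,R \right)} = \left(o + 3\right) \left(R + 186\right) = \left(3 + o\right) \left(186 + R\right)$)
$P{\left(S \right)} = 108$ ($P{\left(S \right)} = -2 - -110 = -2 + 110 = 108$)
$P{\left(150 \right)} + k{\left(57,N{\left(\left(-5\right)^{2} \right)} \right)} = 108 + \left(558 + 3 \left(-14\right) + 186 \cdot 57 - 798\right) = 108 + \left(558 - 42 + 10602 - 798\right) = 108 + 10320 = 10428$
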